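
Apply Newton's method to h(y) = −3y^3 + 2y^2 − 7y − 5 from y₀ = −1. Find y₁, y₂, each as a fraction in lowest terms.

y₁ = −13/20, y₂ = −29971/53610

h'(y) = −9y^2 + 4y − 7.
h(−1) = 7, h'(−1) = −20, so y₁ = (−1) − 7/(−20) = −13/20.
h(−13/20) = 9751/8000, h'(−13/20) = −5361/400, so y₂ = (−13/20) − (9751/8000)/(−5361/400) = −29971/53610.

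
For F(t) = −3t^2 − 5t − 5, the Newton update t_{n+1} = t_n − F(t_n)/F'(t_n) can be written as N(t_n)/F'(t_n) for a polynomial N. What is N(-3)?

F'(t) = −6t − 5.
N(t) = t·F'(t) − F(t) = t·(−6t − 5) − (−3t^2 − 5t − 5) = −3t^2 + 5.
N(-3) = −22.

−22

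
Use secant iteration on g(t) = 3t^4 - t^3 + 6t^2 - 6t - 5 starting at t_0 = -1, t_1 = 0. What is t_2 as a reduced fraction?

g(-1) = 11, g(0) = -5. t_2 = 0 - (-5)·(0 - (-1))/((-5) - 11) = -5/16.

-5/16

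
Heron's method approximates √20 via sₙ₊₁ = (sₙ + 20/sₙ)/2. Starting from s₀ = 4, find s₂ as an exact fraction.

161/36

s₁ = (4 + 20/4)/2 = 9/2.
s₂ = (9/2 + 20/(9/2))/2 = 161/36.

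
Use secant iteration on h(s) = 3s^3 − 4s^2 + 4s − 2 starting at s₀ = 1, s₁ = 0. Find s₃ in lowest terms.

h(1) = 1, h(0) = −2. s₂ = 0 − (−2)·(0 − 1)/((−2) − 1) = 2/3.
h(0) = −2, h(2/3) = −2/9. s₃ = (2/3) − (−2/9)·((2/3) − 0)/((−2/9) − (−2)) = 3/4.

3/4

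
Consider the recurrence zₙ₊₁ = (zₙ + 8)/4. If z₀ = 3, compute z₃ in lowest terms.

z₁ = (3 + 8)/4 = 11/4.
z₂ = ((11/4) + 8)/4 = 43/16.
z₃ = ((43/16) + 8)/4 = 171/64.

171/64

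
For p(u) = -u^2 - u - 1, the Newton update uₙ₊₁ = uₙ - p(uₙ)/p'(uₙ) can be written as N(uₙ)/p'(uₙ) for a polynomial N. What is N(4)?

p'(u) = -2u - 1.
N(u) = u·p'(u) - p(u) = u·(-2u - 1) - (-u^2 - u - 1) = -u^2 + 1.
N(4) = -15.

-15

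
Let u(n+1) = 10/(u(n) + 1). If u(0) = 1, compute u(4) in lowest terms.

40/19

u(1) = 10/(1 + 1) = 5.
u(2) = 10/(5 + 1) = 5/3.
u(3) = 10/(5/3 + 1) = 15/4.
u(4) = 10/(15/4 + 1) = 40/19.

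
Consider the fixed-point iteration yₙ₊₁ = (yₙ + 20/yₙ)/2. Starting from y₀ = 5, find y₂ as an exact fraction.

y₁ = (5 + 20/5)/2 = 9/2.
y₂ = (9/2 + 20/(9/2))/2 = 161/36.

161/36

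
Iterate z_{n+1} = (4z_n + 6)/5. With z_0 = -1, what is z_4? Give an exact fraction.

z_1 = (4·(-1) + 6)/5 = 2/5.
z_2 = (4·(2/5) + 6)/5 = 38/25.
z_3 = (4·(38/25) + 6)/5 = 302/125.
z_4 = (4·(302/125) + 6)/5 = 1958/625.

1958/625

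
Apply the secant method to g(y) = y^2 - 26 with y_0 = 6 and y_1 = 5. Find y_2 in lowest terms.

56/11

g(6) = 10, g(5) = -1. y_2 = 5 - (-1)·(5 - 6)/((-1) - 10) = 56/11.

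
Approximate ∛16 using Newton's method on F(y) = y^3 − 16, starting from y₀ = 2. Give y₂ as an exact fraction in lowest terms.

F'(y) = 3y^2.
F(2) = −8, F'(2) = 12, so y₁ = 2 − (−8)/12 = 8/3.
F(8/3) = 80/27, F'(8/3) = 64/3, so y₂ = (8/3) − (80/27)/(64/3) = 91/36.

91/36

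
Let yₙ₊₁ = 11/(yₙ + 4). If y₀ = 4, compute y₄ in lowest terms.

y₁ = 11/(4 + 4) = 11/8.
y₂ = 11/(11/8 + 4) = 88/43.
y₃ = 11/(88/43 + 4) = 473/260.
y₄ = 11/(473/260 + 4) = 2860/1513.

2860/1513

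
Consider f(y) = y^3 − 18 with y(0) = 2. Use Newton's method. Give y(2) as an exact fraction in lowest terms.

f'(y) = 3y^2.
f(2) = −10, f'(2) = 12, so y(1) = 2 − (−10)/12 = 17/6.
f(17/6) = 1025/216, f'(17/6) = 289/12, so y(2) = (17/6) − (1025/216)/(289/12) = 6857/2601.

6857/2601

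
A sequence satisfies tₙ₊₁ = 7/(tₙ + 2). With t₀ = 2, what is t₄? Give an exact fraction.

406/221

t₁ = 7/(2 + 2) = 7/4.
t₂ = 7/(7/4 + 2) = 28/15.
t₃ = 7/(28/15 + 2) = 105/58.
t₄ = 7/(105/58 + 2) = 406/221.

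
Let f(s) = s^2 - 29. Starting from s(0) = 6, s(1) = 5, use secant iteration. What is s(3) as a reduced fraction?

307/57

f(6) = 7, f(5) = -4. s(2) = 5 - (-4)·(5 - 6)/((-4) - 7) = 59/11.
f(5) = -4, f(59/11) = -28/121. s(3) = (59/11) - (-28/121)·((59/11) - 5)/((-28/121) - (-4)) = 307/57.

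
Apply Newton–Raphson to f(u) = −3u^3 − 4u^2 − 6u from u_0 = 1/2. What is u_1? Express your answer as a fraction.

f'(u) = −9u^2 − 8u − 6.
f(1/2) = −35/8, f'(1/2) = −49/4, so u_1 = (1/2) − (−35/8)/(−49/4) = 1/7.

1/7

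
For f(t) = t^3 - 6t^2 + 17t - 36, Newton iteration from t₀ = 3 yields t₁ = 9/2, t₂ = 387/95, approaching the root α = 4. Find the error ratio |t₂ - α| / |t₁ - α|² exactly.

28/95

t₁ - α = 9/2 - 4 = 1/2, so |t₁ - α| = 1/2.
t₂ - α = 387/95 - 4 = 7/95, so |t₂ - α| = 7/95.
|t₁ - α|² = 1/4.
Ratio = (7/95) / (1/4) = 28/95.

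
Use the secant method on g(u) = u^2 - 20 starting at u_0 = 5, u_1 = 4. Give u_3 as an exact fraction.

g(5) = 5, g(4) = -4. u_2 = 4 - (-4)·(4 - 5)/((-4) - 5) = 40/9.
g(4) = -4, g(40/9) = -20/81. u_3 = (40/9) - (-20/81)·((40/9) - 4)/((-20/81) - (-4)) = 85/19.

85/19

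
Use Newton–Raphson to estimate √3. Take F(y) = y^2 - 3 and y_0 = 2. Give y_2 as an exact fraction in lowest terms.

97/56

F'(y) = 2y.
F(2) = 1, F'(2) = 4, so y_1 = 2 - 1/4 = 7/4.
F(7/4) = 1/16, F'(7/4) = 7/2, so y_2 = (7/4) - (1/16)/(7/2) = 97/56.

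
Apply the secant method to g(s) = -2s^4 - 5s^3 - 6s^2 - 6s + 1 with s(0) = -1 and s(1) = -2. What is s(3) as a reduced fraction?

g(-1) = 4, g(-2) = -3. s(2) = (-2) - (-3)·((-2) - (-1))/((-3) - 4) = -11/7.
g(-2) = -3, g(-11/7) = 6768/2401. s(3) = (-11/7) - (6768/2401)·((-11/7) - (-2))/((6768/2401) - (-3)) = -8285/4657.

-8285/4657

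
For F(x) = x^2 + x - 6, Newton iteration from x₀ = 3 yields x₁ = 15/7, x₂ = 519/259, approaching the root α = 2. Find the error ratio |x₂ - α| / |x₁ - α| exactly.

x₁ - α = 15/7 - 2 = 1/7, so |x₁ - α| = 1/7.
x₂ - α = 519/259 - 2 = 1/259, so |x₂ - α| = 1/259.
Ratio = (1/259) / (1/7) = 1/37.

1/37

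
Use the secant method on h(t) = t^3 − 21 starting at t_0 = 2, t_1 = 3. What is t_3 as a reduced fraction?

h(2) = −13, h(3) = 6. t_2 = 3 − 6·(3 − 2)/(6 − (−13)) = 51/19.
h(3) = 6, h(51/19) = −11388/6859. t_3 = (51/19) − (−11388/6859)·((51/19) − 3)/((−11388/6859) − 6) = 8035/2919.

8035/2919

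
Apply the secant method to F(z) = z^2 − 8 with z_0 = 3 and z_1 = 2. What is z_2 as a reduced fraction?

F(3) = 1, F(2) = −4. z_2 = 2 − (−4)·(2 − 3)/((−4) − 1) = 14/5.

14/5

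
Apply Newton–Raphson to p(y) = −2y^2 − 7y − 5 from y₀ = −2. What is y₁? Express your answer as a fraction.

−3

p'(y) = −4y − 7.
p(−2) = 1, p'(−2) = 1, so y₁ = (−2) − 1/1 = −3.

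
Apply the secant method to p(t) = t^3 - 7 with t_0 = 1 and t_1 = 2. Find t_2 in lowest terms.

p(1) = -6, p(2) = 1. t_2 = 2 - 1·(2 - 1)/(1 - (-6)) = 13/7.

13/7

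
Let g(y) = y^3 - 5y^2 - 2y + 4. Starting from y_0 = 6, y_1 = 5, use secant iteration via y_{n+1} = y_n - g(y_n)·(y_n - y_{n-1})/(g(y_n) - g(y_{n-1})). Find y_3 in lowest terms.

g(6) = 28, g(5) = -6. y_2 = 5 - (-6)·(5 - 6)/((-6) - 28) = 88/17.
g(5) = -6, g(88/17) = -7980/4913. y_3 = (88/17) - (-7980/4913)·((88/17) - 5)/((-7980/4913) - (-6)) = 18782/3583.

18782/3583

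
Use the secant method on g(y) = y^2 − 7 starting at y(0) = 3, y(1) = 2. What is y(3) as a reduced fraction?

61/23

g(3) = 2, g(2) = −3. y(2) = 2 − (−3)·(2 − 3)/((−3) − 2) = 13/5.
g(2) = −3, g(13/5) = −6/25. y(3) = (13/5) − (−6/25)·((13/5) − 2)/((−6/25) − (−3)) = 61/23.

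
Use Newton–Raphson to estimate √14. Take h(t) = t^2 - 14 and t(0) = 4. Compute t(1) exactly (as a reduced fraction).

15/4

h'(t) = 2t.
h(4) = 2, h'(4) = 8, so t(1) = 4 - 2/8 = 15/4.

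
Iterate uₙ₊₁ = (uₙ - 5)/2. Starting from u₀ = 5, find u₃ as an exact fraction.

-15/4

u₁ = (5 - 5)/2 = 0.
u₂ = (0 - 5)/2 = -5/2.
u₃ = ((-5/2) - 5)/2 = -15/4.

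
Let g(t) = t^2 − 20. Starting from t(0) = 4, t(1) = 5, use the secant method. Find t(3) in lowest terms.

76/17

g(4) = −4, g(5) = 5. t(2) = 5 − 5·(5 − 4)/(5 − (−4)) = 40/9.
g(5) = 5, g(40/9) = −20/81. t(3) = (40/9) − (−20/81)·((40/9) − 5)/((−20/81) − 5) = 76/17.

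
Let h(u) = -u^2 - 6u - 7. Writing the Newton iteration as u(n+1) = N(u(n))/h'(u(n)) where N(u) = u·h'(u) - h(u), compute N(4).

h'(u) = -2u - 6.
N(u) = u·h'(u) - h(u) = u·(-2u - 6) - (-u^2 - 6u - 7) = -u^2 + 7.
N(4) = -9.

-9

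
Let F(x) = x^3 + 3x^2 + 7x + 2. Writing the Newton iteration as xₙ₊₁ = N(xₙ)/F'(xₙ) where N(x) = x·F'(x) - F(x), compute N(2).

26

F'(x) = 3x^2 + 6x + 7.
N(x) = x·F'(x) - F(x) = x·(3x^2 + 6x + 7) - (x^3 + 3x^2 + 7x + 2) = 2x^3 + 3x^2 - 2.
N(2) = 26.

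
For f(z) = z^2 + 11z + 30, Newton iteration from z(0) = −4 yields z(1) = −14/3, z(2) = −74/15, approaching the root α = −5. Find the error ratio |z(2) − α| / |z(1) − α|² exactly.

z(1) − α = −14/3 − (−5) = −14/3 + 5 = 1/3, so |z(1) − α| = 1/3.
z(2) − α = −74/15 − (−5) = −74/15 + 5 = 1/15, so |z(2) − α| = 1/15.
|z(1) − α|² = 1/9.
Ratio = (1/15) / (1/9) = 3/5.

3/5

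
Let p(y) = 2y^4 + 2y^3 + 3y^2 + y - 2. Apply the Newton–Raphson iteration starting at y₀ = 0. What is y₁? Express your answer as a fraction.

p'(y) = 8y^3 + 6y^2 + 6y + 1.
p(0) = -2, p'(0) = 1, so y₁ = 0 - (-2)/1 = 2.

2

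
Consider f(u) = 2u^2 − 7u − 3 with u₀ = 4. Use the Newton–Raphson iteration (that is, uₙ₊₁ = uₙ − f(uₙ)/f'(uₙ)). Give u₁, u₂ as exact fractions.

u₁ = 35/9, u₂ = 2693/693

f'(u) = 4u − 7.
f(4) = 1, f'(4) = 9, so u₁ = 4 − 1/9 = 35/9.
f(35/9) = 2/81, f'(35/9) = 77/9, so u₂ = (35/9) − (2/81)/(77/9) = 2693/693.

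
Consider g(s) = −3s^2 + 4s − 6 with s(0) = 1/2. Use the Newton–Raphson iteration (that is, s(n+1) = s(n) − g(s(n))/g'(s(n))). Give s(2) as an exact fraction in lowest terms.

g'(s) = −6s + 4.
g(1/2) = −19/4, g'(1/2) = 1, so s(1) = (1/2) − (−19/4)/1 = 21/4.
g(21/4) = −1083/16, g'(21/4) = −55/2, so s(2) = (21/4) − (−1083/16)/(−55/2) = 1227/440.

1227/440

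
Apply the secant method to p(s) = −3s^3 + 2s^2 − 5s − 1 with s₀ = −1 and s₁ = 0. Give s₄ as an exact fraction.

−3206200/17564963

p(−1) = 9, p(0) = −1. s₂ = 0 − (−1)·(0 − (−1))/((−1) − 9) = −1/10.
p(0) = −1, p(−1/10) = −477/1000. s₃ = (−1/10) − (−477/1000)·((−1/10) − 0)/((−477/1000) − (−1)) = −100/523.
p(−1/10) = −477/1000, p(−100/523) = 7168833/143055667. s₄ = (−100/523) − (7168833/143055667)·((−100/523) − (−1/10))/((7168833/143055667) − (−477/1000)) = −3206200/17564963.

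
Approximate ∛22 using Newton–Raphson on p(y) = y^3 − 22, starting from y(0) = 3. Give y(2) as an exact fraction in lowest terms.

655489/233928

p'(y) = 3y^2.
p(3) = 5, p'(3) = 27, so y(1) = 3 − 5/27 = 76/27.
p(76/27) = 5950/19683, p'(76/27) = 5776/243, so y(2) = (76/27) − (5950/19683)/(5776/243) = 655489/233928.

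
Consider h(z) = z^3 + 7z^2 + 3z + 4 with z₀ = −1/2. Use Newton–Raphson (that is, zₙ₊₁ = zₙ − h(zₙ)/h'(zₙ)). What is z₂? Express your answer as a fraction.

h'(z) = 3z^2 + 14z + 3.
h(−1/2) = 33/8, h'(−1/2) = −13/4, so z₁ = (−1/2) − (33/8)/(−13/4) = 10/13.
h(10/13) = 23958/2197, h'(10/13) = 2627/169, so z₂ = (10/13) − (23958/2197)/(2627/169) = 2312/34151.

2312/34151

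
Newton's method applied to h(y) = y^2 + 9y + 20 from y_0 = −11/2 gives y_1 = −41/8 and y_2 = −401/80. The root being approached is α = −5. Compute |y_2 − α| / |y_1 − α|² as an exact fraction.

4/5

y_1 − α = −41/8 − (−5) = −41/8 + 5 = −1/8, so |y_1 − α| = 1/8.
y_2 − α = −401/80 − (−5) = −401/80 + 5 = −1/80, so |y_2 − α| = 1/80.
|y_1 − α|² = 1/64.
Ratio = (1/80) / (1/64) = 4/5.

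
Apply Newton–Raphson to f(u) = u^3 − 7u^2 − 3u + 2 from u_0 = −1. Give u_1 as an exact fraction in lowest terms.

−11/14

f'(u) = 3u^2 − 14u − 3.
f(−1) = −3, f'(−1) = 14, so u_1 = (−1) − (−3)/14 = −11/14.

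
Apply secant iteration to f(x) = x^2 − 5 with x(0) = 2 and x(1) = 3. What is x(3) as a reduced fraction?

f(2) = −1, f(3) = 4. x(2) = 3 − 4·(3 − 2)/(4 − (−1)) = 11/5.
f(3) = 4, f(11/5) = −4/25. x(3) = (11/5) − (−4/25)·((11/5) − 3)/((−4/25) − 4) = 29/13.

29/13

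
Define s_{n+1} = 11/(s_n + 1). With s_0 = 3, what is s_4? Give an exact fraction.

649/224

s_1 = 11/(3 + 1) = 11/4.
s_2 = 11/(11/4 + 1) = 44/15.
s_3 = 11/(44/15 + 1) = 165/59.
s_4 = 11/(165/59 + 1) = 649/224.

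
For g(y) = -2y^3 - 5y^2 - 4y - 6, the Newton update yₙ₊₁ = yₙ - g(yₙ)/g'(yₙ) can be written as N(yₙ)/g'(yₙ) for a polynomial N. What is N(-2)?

g'(y) = -6y^2 - 10y - 4.
N(y) = y·g'(y) - g(y) = y·(-6y^2 - 10y - 4) - (-2y^3 - 5y^2 - 4y - 6) = -4y^3 - 5y^2 + 6.
N(-2) = 18.

18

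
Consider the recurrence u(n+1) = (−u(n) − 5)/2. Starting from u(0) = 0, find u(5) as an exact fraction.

u(1) = (−0 − 5)/2 = −5/2.
u(2) = (−(−5/2) − 5)/2 = −5/4.
u(3) = (−(−5/4) − 5)/2 = −15/8.
u(4) = (−(−15/8) − 5)/2 = −25/16.
u(5) = (−(−25/16) − 5)/2 = −55/32.

−55/32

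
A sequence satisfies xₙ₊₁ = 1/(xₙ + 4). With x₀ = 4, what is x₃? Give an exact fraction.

33/140

x₁ = 1/(4 + 4) = 1/8.
x₂ = 1/(1/8 + 4) = 8/33.
x₃ = 1/(8/33 + 4) = 33/140.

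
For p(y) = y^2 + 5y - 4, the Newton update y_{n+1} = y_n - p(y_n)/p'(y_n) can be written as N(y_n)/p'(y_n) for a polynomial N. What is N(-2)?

p'(y) = 2y + 5.
N(y) = y·p'(y) - p(y) = y·(2y + 5) - (y^2 + 5y - 4) = y^2 + 4.
N(-2) = 8.

8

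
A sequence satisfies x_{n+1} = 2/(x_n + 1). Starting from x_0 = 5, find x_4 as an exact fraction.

10/9

x_1 = 2/(5 + 1) = 1/3.
x_2 = 2/(1/3 + 1) = 3/2.
x_3 = 2/(3/2 + 1) = 4/5.
x_4 = 2/(4/5 + 1) = 10/9.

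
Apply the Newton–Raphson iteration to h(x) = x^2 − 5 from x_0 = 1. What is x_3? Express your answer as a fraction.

h'(x) = 2x.
h(1) = −4, h'(1) = 2, so x_1 = 1 − (−4)/2 = 3.
h(3) = 4, h'(3) = 6, so x_2 = 3 − 4/6 = 7/3.
h(7/3) = 4/9, h'(7/3) = 14/3, so x_3 = (7/3) − (4/9)/(14/3) = 47/21.

47/21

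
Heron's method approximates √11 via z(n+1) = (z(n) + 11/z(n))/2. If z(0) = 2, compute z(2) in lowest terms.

401/120

z(1) = (2 + 11/2)/2 = 15/4.
z(2) = (15/4 + 11/(15/4))/2 = 401/120.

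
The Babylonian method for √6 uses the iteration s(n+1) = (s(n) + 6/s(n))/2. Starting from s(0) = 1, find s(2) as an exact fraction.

s(1) = (1 + 6/1)/2 = 7/2.
s(2) = (7/2 + 6/(7/2))/2 = 73/28.

73/28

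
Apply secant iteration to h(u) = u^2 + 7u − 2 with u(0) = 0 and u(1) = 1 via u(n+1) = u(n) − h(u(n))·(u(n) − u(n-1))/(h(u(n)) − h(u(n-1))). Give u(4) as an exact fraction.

h(0) = −2, h(1) = 6. u(2) = 1 − 6·(1 − 0)/(6 − (−2)) = 1/4.
h(1) = 6, h(1/4) = −3/16. u(3) = (1/4) − (−3/16)·((1/4) − 1)/((−3/16) − 6) = 3/11.
h(1/4) = −3/16, h(3/11) = −2/121. u(4) = (3/11) − (−2/121)·((3/11) − (1/4))/((−2/121) − (−3/16)) = 91/331.

91/331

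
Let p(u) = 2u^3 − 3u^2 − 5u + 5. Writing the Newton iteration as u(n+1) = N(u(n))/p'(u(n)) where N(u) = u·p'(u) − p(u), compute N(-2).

−49

p'(u) = 6u^2 − 6u − 5.
N(u) = u·p'(u) − p(u) = u·(6u^2 − 6u − 5) − (2u^3 − 3u^2 − 5u + 5) = 4u^3 − 3u^2 − 5.
N(-2) = −49.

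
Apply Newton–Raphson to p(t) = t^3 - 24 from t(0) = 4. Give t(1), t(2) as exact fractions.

p'(t) = 3t^2.
p(4) = 40, p'(4) = 48, so t(1) = 4 - 40/48 = 19/6.
p(19/6) = 1675/216, p'(19/6) = 361/12, so t(2) = (19/6) - (1675/216)/(361/12) = 9451/3249.

t(1) = 19/6, t(2) = 9451/3249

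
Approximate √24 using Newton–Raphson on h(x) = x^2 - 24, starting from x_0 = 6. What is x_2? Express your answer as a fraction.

h'(x) = 2x.
h(6) = 12, h'(6) = 12, so x_1 = 6 - 12/12 = 5.
h(5) = 1, h'(5) = 10, so x_2 = 5 - 1/10 = 49/10.

49/10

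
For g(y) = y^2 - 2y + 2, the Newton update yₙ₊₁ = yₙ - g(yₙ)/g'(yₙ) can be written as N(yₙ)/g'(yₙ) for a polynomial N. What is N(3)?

g'(y) = 2y - 2.
N(y) = y·g'(y) - g(y) = y·(2y - 2) - (y^2 - 2y + 2) = y^2 - 2.
N(3) = 7.

7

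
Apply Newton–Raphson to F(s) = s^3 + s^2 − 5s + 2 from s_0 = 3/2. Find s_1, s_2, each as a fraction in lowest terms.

s_1 = 28/19, s_2 = 45082/30609

F'(s) = 3s^2 + 2s − 5.
F(3/2) = 1/8, F'(3/2) = 19/4, so s_1 = (3/2) − (1/8)/(19/4) = 28/19.
F(28/19) = 26/6859, F'(28/19) = 1611/361, so s_2 = (28/19) − (26/6859)/(1611/361) = 45082/30609.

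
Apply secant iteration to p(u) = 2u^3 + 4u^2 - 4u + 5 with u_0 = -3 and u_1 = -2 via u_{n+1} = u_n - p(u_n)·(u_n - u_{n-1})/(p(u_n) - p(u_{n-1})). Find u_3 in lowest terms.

p(-3) = -1, p(-2) = 13. u_2 = (-2) - 13·((-2) - (-3))/(13 - (-1)) = -41/14.
p(-2) = 13, p(-41/14) = 1079/1372. u_3 = (-41/14) - (1079/1372)·((-41/14) - (-2))/((1079/1372) - 13) = -3852/1289.

-3852/1289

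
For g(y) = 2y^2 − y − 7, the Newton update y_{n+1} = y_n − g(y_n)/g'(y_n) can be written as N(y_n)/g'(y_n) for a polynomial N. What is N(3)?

g'(y) = 4y − 1.
N(y) = y·g'(y) − g(y) = y·(4y − 1) − (2y^2 − y − 7) = 2y^2 + 7.
N(3) = 25.

25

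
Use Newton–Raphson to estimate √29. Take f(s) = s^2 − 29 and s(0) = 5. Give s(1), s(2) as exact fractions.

f'(s) = 2s.
f(5) = −4, f'(5) = 10, so s(1) = 5 − (−4)/10 = 27/5.
f(27/5) = 4/25, f'(27/5) = 54/5, so s(2) = (27/5) − (4/25)/(54/5) = 727/135.

s(1) = 27/5, s(2) = 727/135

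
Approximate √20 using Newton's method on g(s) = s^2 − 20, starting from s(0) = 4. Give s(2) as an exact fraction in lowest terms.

g'(s) = 2s.
g(4) = −4, g'(4) = 8, so s(1) = 4 − (−4)/8 = 9/2.
g(9/2) = 1/4, g'(9/2) = 9, so s(2) = (9/2) − (1/4)/9 = 161/36.

161/36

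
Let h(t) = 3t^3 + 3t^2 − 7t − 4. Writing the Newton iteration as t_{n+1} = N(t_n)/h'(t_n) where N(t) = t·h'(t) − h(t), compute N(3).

h'(t) = 9t^2 + 6t − 7.
N(t) = t·h'(t) − h(t) = t·(9t^2 + 6t − 7) − (3t^3 + 3t^2 − 7t − 4) = 6t^3 + 3t^2 + 4.
N(3) = 193.

193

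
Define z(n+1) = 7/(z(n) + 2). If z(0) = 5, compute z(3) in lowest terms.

z(1) = 7/(5 + 2) = 1.
z(2) = 7/(1 + 2) = 7/3.
z(3) = 7/(7/3 + 2) = 21/13.

21/13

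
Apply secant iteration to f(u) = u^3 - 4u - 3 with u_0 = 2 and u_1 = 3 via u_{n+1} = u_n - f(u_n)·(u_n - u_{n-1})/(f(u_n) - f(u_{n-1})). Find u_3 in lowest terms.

f(2) = -3, f(3) = 12. u_2 = 3 - 12·(3 - 2)/(12 - (-3)) = 11/5.
f(3) = 12, f(11/5) = -144/125. u_3 = (11/5) - (-144/125)·((11/5) - 3)/((-144/125) - 12) = 311/137.

311/137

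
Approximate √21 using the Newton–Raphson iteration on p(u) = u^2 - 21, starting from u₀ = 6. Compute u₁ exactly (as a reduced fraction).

p'(u) = 2u.
p(6) = 15, p'(6) = 12, so u₁ = 6 - 15/12 = 19/4.

19/4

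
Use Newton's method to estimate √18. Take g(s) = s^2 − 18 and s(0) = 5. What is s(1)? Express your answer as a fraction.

g'(s) = 2s.
g(5) = 7, g'(5) = 10, so s(1) = 5 − 7/10 = 43/10.

43/10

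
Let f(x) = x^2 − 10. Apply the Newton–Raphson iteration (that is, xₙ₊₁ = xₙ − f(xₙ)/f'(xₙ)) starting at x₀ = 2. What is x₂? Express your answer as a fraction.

f'(x) = 2x.
f(2) = −6, f'(2) = 4, so x₁ = 2 − (−6)/4 = 7/2.
f(7/2) = 9/4, f'(7/2) = 7, so x₂ = (7/2) − (9/4)/7 = 89/28.

89/28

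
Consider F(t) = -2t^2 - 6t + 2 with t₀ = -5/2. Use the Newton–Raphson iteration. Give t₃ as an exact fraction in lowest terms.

-893009/270368

F'(t) = -4t - 6.
F(-5/2) = 9/2, F'(-5/2) = 4, so t₁ = (-5/2) - (9/2)/4 = -29/8.
F(-29/8) = -81/32, F'(-29/8) = 17/2, so t₂ = (-29/8) - (-81/32)/(17/2) = -905/272.
F(-905/272) = -6561/36992, F'(-905/272) = 497/68, so t₃ = (-905/272) - (-6561/36992)/(497/68) = -893009/270368.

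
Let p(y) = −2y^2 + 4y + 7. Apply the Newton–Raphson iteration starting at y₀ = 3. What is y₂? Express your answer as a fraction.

849/272

p'(y) = −4y + 4.
p(3) = 1, p'(3) = −8, so y₁ = 3 − 1/(−8) = 25/8.
p(25/8) = −1/32, p'(25/8) = −17/2, so y₂ = (25/8) − (−1/32)/(−17/2) = 849/272.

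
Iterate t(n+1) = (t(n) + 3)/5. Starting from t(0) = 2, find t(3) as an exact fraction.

19/25

t(1) = (2 + 3)/5 = 1.
t(2) = (1 + 3)/5 = 4/5.
t(3) = ((4/5) + 3)/5 = 19/25.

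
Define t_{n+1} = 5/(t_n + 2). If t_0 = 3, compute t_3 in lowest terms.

t_1 = 5/(3 + 2) = 1.
t_2 = 5/(1 + 2) = 5/3.
t_3 = 5/(5/3 + 2) = 15/11.

15/11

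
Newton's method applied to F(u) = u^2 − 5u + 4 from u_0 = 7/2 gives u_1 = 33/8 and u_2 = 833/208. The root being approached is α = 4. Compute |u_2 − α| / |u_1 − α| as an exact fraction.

1/26

u_1 − α = 33/8 − 4 = 1/8, so |u_1 − α| = 1/8.
u_2 − α = 833/208 − 4 = 1/208, so |u_2 − α| = 1/208.
Ratio = (1/208) / (1/8) = 1/26.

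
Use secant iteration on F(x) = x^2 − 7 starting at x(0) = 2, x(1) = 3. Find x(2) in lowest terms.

F(2) = −3, F(3) = 2. x(2) = 3 − 2·(3 − 2)/(2 − (−3)) = 13/5.

13/5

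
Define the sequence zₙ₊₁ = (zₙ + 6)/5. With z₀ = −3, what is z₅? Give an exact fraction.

4683/3125

z₁ = ((−3) + 6)/5 = 3/5.
z₂ = ((3/5) + 6)/5 = 33/25.
z₃ = ((33/25) + 6)/5 = 183/125.
z₄ = ((183/125) + 6)/5 = 933/625.
z₅ = ((933/625) + 6)/5 = 4683/3125.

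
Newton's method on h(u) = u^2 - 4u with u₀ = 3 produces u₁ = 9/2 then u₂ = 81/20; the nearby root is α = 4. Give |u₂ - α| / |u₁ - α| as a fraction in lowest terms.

u₁ - α = 9/2 - 4 = 1/2, so |u₁ - α| = 1/2.
u₂ - α = 81/20 - 4 = 1/20, so |u₂ - α| = 1/20.
Ratio = (1/20) / (1/2) = 1/10.

1/10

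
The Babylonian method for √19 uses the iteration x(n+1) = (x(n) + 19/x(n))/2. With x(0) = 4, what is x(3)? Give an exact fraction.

x(1) = (4 + 19/4)/2 = 35/8.
x(2) = (35/8 + 19/(35/8))/2 = 2441/560.
x(3) = (2441/560 + 19/(2441/560))/2 = 11916881/2733920.

11916881/2733920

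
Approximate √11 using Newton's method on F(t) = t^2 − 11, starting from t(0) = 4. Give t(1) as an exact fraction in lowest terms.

27/8

F'(t) = 2t.
F(4) = 5, F'(4) = 8, so t(1) = 4 − 5/8 = 27/8.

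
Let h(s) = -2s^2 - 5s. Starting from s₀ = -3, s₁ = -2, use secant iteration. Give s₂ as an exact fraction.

-12/5

h(-3) = -3, h(-2) = 2. s₂ = (-2) - 2·((-2) - (-3))/(2 - (-3)) = -12/5.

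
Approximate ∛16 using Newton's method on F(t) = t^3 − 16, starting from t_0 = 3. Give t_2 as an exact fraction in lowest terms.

F'(t) = 3t^2.
F(3) = 11, F'(3) = 27, so t_1 = 3 − 11/27 = 70/27.
F(70/27) = 28072/19683, F'(70/27) = 4900/243, so t_2 = (70/27) − (28072/19683)/(4900/243) = 250232/99225.

250232/99225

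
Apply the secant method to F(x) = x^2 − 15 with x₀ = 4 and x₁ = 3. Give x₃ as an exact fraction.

31/8

F(4) = 1, F(3) = −6. x₂ = 3 − (−6)·(3 − 4)/((−6) − 1) = 27/7.
F(3) = −6, F(27/7) = −6/49. x₃ = (27/7) − (−6/49)·((27/7) − 3)/((−6/49) − (−6)) = 31/8.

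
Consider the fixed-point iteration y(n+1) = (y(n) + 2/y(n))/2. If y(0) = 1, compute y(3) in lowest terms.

577/408

y(1) = (1 + 2/1)/2 = 3/2.
y(2) = (3/2 + 2/(3/2))/2 = 17/12.
y(3) = (17/12 + 2/(17/12))/2 = 577/408.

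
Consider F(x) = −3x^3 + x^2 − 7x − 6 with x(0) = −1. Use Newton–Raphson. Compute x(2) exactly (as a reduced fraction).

−776/1161

F'(x) = −9x^2 + 2x − 7.
F(−1) = 5, F'(−1) = −18, so x(1) = (−1) − 5/(−18) = −13/18.
F(−13/18) = 1375/1944, F'(−13/18) = −473/36, so x(2) = (−13/18) − (1375/1944)/(−473/36) = −776/1161.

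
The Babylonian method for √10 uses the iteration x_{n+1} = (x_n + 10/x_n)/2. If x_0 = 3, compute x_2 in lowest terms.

x_1 = (3 + 10/3)/2 = 19/6.
x_2 = (19/6 + 10/(19/6))/2 = 721/228.

721/228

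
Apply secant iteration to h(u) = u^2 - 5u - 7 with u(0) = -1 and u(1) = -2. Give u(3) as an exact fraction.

-74/65

h(-1) = -1, h(-2) = 7. u(2) = (-2) - 7·((-2) - (-1))/(7 - (-1)) = -9/8.
h(-2) = 7, h(-9/8) = -7/64. u(3) = (-9/8) - (-7/64)·((-9/8) - (-2))/((-7/64) - 7) = -74/65.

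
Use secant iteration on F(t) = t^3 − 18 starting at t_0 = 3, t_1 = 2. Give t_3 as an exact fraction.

7377/2786

F(3) = 9, F(2) = −10. t_2 = 2 − (−10)·(2 − 3)/((−10) − 9) = 48/19.
F(2) = −10, F(48/19) = −12870/6859. t_3 = (48/19) − (−12870/6859)·((48/19) − 2)/((−12870/6859) − (−10)) = 7377/2786.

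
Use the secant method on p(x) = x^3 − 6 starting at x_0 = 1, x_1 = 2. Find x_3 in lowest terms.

459/254

p(1) = −5, p(2) = 2. x_2 = 2 − 2·(2 − 1)/(2 − (−5)) = 12/7.
p(2) = 2, p(12/7) = −330/343. x_3 = (12/7) − (−330/343)·((12/7) − 2)/((−330/343) − 2) = 459/254.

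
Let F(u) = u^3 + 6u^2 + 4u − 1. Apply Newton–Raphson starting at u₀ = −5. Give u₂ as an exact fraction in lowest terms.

−32657/6289

F'(u) = 3u^2 + 12u + 4.
F(−5) = 4, F'(−5) = 19, so u₁ = (−5) − 4/19 = −99/19.
F(−99/19) = −2800/6859, F'(−99/19) = 8275/361, so u₂ = (−99/19) − (−2800/6859)/(8275/361) = −32657/6289.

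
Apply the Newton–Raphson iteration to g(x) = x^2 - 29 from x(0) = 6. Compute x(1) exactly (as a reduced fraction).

g'(x) = 2x.
g(6) = 7, g'(6) = 12, so x(1) = 6 - 7/12 = 65/12.

65/12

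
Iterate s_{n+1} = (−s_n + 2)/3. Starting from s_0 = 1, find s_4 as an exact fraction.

41/81

s_1 = (−1 + 2)/3 = 1/3.
s_2 = (−(1/3) + 2)/3 = 5/9.
s_3 = (−(5/9) + 2)/3 = 13/27.
s_4 = (−(13/27) + 2)/3 = 41/81.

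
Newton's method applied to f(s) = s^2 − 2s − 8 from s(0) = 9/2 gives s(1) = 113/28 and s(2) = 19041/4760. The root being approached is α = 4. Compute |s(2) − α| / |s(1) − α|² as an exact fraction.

14/85

s(1) − α = 113/28 − 4 = 1/28, so |s(1) − α| = 1/28.
s(2) − α = 19041/4760 − 4 = 1/4760, so |s(2) − α| = 1/4760.
|s(1) − α|² = 1/784.
Ratio = (1/4760) / (1/784) = 14/85.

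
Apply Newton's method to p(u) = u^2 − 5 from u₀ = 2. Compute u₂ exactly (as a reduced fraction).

161/72

p'(u) = 2u.
p(2) = −1, p'(2) = 4, so u₁ = 2 − (−1)/4 = 9/4.
p(9/4) = 1/16, p'(9/4) = 9/2, so u₂ = (9/4) − (1/16)/(9/2) = 161/72.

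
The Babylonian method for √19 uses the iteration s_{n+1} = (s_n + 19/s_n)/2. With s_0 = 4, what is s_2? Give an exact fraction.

s_1 = (4 + 19/4)/2 = 35/8.
s_2 = (35/8 + 19/(35/8))/2 = 2441/560.

2441/560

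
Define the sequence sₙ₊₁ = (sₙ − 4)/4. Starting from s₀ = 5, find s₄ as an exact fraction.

s₁ = (5 − 4)/4 = 1/4.
s₂ = ((1/4) − 4)/4 = −15/16.
s₃ = ((−15/16) − 4)/4 = −79/64.
s₄ = ((−79/64) − 4)/4 = −335/256.

−335/256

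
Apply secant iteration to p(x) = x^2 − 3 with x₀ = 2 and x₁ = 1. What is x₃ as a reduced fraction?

p(2) = 1, p(1) = −2. x₂ = 1 − (−2)·(1 − 2)/((−2) − 1) = 5/3.
p(1) = −2, p(5/3) = −2/9. x₃ = (5/3) − (−2/9)·((5/3) − 1)/((−2/9) − (−2)) = 7/4.

7/4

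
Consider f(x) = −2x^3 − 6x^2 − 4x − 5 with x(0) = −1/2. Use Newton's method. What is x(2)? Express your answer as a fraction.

f'(x) = −6x^2 − 12x − 4.
f(−1/2) = −17/4, f'(−1/2) = 1/2, so x(1) = (−1/2) − (−17/4)/(1/2) = 8.
f(8) = −1445, f'(8) = −484, so x(2) = 8 − (−1445)/(−484) = 2427/484.

2427/484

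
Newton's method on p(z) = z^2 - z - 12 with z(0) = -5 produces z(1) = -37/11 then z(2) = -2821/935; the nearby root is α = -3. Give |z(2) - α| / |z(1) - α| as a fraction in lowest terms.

z(1) - α = -37/11 - (-3) = -37/11 + 3 = -4/11, so |z(1) - α| = 4/11.
z(2) - α = -2821/935 - (-3) = -2821/935 + 3 = -16/935, so |z(2) - α| = 16/935.
Ratio = (16/935) / (4/11) = 4/85.

4/85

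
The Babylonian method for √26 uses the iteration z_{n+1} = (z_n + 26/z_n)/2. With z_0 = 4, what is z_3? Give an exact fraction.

z_1 = (4 + 26/4)/2 = 21/4.
z_2 = (21/4 + 26/(21/4))/2 = 857/168.
z_3 = (857/168 + 26/(857/168))/2 = 1468273/287952.

1468273/287952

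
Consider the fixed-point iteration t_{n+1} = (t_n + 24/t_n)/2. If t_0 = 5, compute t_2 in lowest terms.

t_1 = (5 + 24/5)/2 = 49/10.
t_2 = (49/10 + 24/(49/10))/2 = 4801/980.

4801/980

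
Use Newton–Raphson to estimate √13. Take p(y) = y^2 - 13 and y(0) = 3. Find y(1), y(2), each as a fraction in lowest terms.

p'(y) = 2y.
p(3) = -4, p'(3) = 6, so y(1) = 3 - (-4)/6 = 11/3.
p(11/3) = 4/9, p'(11/3) = 22/3, so y(2) = (11/3) - (4/9)/(22/3) = 119/33.

y(1) = 11/3, y(2) = 119/33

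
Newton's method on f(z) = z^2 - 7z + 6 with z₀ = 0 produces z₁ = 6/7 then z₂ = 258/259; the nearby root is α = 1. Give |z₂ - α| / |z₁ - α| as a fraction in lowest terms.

z₁ - α = 6/7 - 1 = -1/7, so |z₁ - α| = 1/7.
z₂ - α = 258/259 - 1 = -1/259, so |z₂ - α| = 1/259.
Ratio = (1/259) / (1/7) = 1/37.

1/37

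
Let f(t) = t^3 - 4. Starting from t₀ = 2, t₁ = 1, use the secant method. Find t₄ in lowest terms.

744241/471409

f(2) = 4, f(1) = -3. t₂ = 1 - (-3)·(1 - 2)/((-3) - 4) = 10/7.
f(1) = -3, f(10/7) = -372/343. t₃ = (10/7) - (-372/343)·((10/7) - 1)/((-372/343) - (-3)) = 122/73.
f(10/7) = -372/343, f(122/73) = 259780/389017. t₄ = (122/73) - (259780/389017)·((122/73) - (10/7))/((259780/389017) - (-372/343)) = 744241/471409.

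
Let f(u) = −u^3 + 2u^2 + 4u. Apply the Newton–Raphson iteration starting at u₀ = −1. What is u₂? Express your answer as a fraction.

f'(u) = −3u^2 + 4u + 4.
f(−1) = −1, f'(−1) = −3, so u₁ = (−1) − (−1)/(−3) = −4/3.
f(−4/3) = 16/27, f'(−4/3) = −20/3, so u₂ = (−4/3) − (16/27)/(−20/3) = −56/45.

−56/45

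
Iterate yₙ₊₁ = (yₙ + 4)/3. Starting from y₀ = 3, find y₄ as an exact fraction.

y₁ = (3 + 4)/3 = 7/3.
y₂ = ((7/3) + 4)/3 = 19/9.
y₃ = ((19/9) + 4)/3 = 55/27.
y₄ = ((55/27) + 4)/3 = 163/81.

163/81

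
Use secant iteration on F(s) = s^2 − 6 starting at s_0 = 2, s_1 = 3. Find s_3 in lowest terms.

F(2) = −2, F(3) = 3. s_2 = 3 − 3·(3 − 2)/(3 − (−2)) = 12/5.
F(3) = 3, F(12/5) = −6/25. s_3 = (12/5) − (−6/25)·((12/5) − 3)/((−6/25) − 3) = 22/9.

22/9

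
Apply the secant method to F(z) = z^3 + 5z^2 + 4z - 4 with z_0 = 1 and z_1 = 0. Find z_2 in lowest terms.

F(1) = 6, F(0) = -4. z_2 = 0 - (-4)·(0 - 1)/((-4) - 6) = 2/5.

2/5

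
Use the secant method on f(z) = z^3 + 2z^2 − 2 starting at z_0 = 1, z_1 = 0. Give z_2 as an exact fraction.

f(1) = 1, f(0) = −2. z_2 = 0 − (−2)·(0 − 1)/((−2) − 1) = 2/3.

2/3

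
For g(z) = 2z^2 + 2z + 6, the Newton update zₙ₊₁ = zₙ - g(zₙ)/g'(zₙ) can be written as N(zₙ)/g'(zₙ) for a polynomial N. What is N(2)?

g'(z) = 4z + 2.
N(z) = z·g'(z) - g(z) = z·(4z + 2) - (2z^2 + 2z + 6) = 2z^2 - 6.
N(2) = 2.

2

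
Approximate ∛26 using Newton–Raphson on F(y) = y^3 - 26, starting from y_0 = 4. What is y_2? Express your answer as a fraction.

F'(y) = 3y^2.
F(4) = 38, F'(4) = 48, so y_1 = 4 - 38/48 = 77/24.
F(77/24) = 97109/13824, F'(77/24) = 5929/192, so y_2 = (77/24) - (97109/13824)/(5929/192) = 636245/213444.

636245/213444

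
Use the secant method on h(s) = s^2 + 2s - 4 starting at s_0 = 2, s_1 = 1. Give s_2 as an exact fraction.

h(2) = 4, h(1) = -1. s_2 = 1 - (-1)·(1 - 2)/((-1) - 4) = 6/5.

6/5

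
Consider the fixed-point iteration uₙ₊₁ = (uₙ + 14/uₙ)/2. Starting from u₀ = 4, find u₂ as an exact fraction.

u₁ = (4 + 14/4)/2 = 15/4.
u₂ = (15/4 + 14/(15/4))/2 = 449/120.

449/120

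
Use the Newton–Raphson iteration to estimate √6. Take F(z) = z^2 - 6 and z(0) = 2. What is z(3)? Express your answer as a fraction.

F'(z) = 2z.
F(2) = -2, F'(2) = 4, so z(1) = 2 - (-2)/4 = 5/2.
F(5/2) = 1/4, F'(5/2) = 5, so z(2) = (5/2) - (1/4)/5 = 49/20.
F(49/20) = 1/400, F'(49/20) = 49/10, so z(3) = (49/20) - (1/400)/(49/10) = 4801/1960.

4801/1960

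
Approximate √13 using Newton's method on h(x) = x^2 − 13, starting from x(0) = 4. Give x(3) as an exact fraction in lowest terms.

5597777/1552544

h'(x) = 2x.
h(4) = 3, h'(4) = 8, so x(1) = 4 − 3/8 = 29/8.
h(29/8) = 9/64, h'(29/8) = 29/4, so x(2) = (29/8) − (9/64)/(29/4) = 1673/464.
h(1673/464) = 81/215296, h'(1673/464) = 1673/232, so x(3) = (1673/464) − (81/215296)/(1673/232) = 5597777/1552544.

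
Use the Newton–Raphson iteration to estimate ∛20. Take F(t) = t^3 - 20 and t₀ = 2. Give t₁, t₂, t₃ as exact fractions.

t₁ = 3, t₂ = 74/27, t₃ = 301027/110889

F'(t) = 3t^2.
F(2) = -12, F'(2) = 12, so t₁ = 2 - (-12)/12 = 3.
F(3) = 7, F'(3) = 27, so t₂ = 3 - 7/27 = 74/27.
F(74/27) = 11564/19683, F'(74/27) = 5476/243, so t₃ = (74/27) - (11564/19683)/(5476/243) = 301027/110889.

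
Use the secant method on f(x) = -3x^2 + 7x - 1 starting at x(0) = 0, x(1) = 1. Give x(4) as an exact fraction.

f(0) = -1, f(1) = 3. x(2) = 1 - 3·(1 - 0)/(3 - (-1)) = 1/4.
f(1) = 3, f(1/4) = 9/16. x(3) = (1/4) - (9/16)·((1/4) - 1)/((9/16) - 3) = 1/13.
f(1/4) = 9/16, f(1/13) = -81/169. x(4) = (1/13) - (-81/169)·((1/13) - (1/4))/((-81/169) - (9/16)) = 49/313.

49/313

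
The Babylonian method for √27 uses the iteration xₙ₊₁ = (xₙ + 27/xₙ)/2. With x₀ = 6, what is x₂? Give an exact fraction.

291/56

x₁ = (6 + 27/6)/2 = 21/4.
x₂ = (21/4 + 27/(21/4))/2 = 291/56.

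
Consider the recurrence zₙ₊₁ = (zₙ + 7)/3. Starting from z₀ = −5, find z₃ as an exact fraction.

z₁ = ((−5) + 7)/3 = 2/3.
z₂ = ((2/3) + 7)/3 = 23/9.
z₃ = ((23/9) + 7)/3 = 86/27.

86/27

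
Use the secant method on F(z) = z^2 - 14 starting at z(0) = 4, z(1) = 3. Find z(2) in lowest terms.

F(4) = 2, F(3) = -5. z(2) = 3 - (-5)·(3 - 4)/((-5) - 2) = 26/7.

26/7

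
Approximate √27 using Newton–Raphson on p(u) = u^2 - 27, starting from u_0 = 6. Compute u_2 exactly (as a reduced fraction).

p'(u) = 2u.
p(6) = 9, p'(6) = 12, so u_1 = 6 - 9/12 = 21/4.
p(21/4) = 9/16, p'(21/4) = 21/2, so u_2 = (21/4) - (9/16)/(21/2) = 291/56.

291/56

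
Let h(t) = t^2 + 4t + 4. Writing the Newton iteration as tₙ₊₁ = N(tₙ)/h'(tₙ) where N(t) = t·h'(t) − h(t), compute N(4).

h'(t) = 2t + 4.
N(t) = t·h'(t) − h(t) = t·(2t + 4) − (t^2 + 4t + 4) = t^2 − 4.
N(4) = 12.

12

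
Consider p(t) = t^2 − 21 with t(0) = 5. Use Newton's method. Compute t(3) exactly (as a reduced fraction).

277727/60605

p'(t) = 2t.
p(5) = 4, p'(5) = 10, so t(1) = 5 − 4/10 = 23/5.
p(23/5) = 4/25, p'(23/5) = 46/5, so t(2) = (23/5) − (4/25)/(46/5) = 527/115.
p(527/115) = 4/13225, p'(527/115) = 1054/115, so t(3) = (527/115) − (4/13225)/(1054/115) = 277727/60605.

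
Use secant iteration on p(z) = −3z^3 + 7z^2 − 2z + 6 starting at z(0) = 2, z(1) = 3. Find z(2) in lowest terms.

p(2) = 6, p(3) = −18. z(2) = 3 − (−18)·(3 − 2)/((−18) − 6) = 9/4.

9/4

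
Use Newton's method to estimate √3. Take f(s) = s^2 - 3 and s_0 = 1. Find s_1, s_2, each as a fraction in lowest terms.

s_1 = 2, s_2 = 7/4

f'(s) = 2s.
f(1) = -2, f'(1) = 2, so s_1 = 1 - (-2)/2 = 2.
f(2) = 1, f'(2) = 4, so s_2 = 2 - 1/4 = 7/4.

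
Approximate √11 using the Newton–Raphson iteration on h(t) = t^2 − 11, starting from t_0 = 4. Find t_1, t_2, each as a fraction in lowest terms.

h'(t) = 2t.
h(4) = 5, h'(4) = 8, so t_1 = 4 − 5/8 = 27/8.
h(27/8) = 25/64, h'(27/8) = 27/4, so t_2 = (27/8) − (25/64)/(27/4) = 1433/432.

t_1 = 27/8, t_2 = 1433/432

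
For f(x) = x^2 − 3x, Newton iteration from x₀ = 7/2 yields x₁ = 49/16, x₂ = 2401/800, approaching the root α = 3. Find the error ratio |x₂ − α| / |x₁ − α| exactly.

x₁ − α = 49/16 − 3 = 1/16, so |x₁ − α| = 1/16.
x₂ − α = 2401/800 − 3 = 1/800, so |x₂ − α| = 1/800.
Ratio = (1/800) / (1/16) = 1/50.

1/50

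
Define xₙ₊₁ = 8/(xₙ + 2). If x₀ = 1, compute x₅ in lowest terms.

108/53

x₁ = 8/(1 + 2) = 8/3.
x₂ = 8/(8/3 + 2) = 12/7.
x₃ = 8/(12/7 + 2) = 28/13.
x₄ = 8/(28/13 + 2) = 52/27.
x₅ = 8/(52/27 + 2) = 108/53.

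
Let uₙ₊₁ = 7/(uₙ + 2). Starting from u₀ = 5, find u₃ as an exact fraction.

21/13

u₁ = 7/(5 + 2) = 1.
u₂ = 7/(1 + 2) = 7/3.
u₃ = 7/(7/3 + 2) = 21/13.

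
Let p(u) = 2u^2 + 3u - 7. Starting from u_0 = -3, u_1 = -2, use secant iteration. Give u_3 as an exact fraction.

-25/9

p(-3) = 2, p(-2) = -5. u_2 = (-2) - (-5)·((-2) - (-3))/((-5) - 2) = -19/7.
p(-2) = -5, p(-19/7) = -20/49. u_3 = (-19/7) - (-20/49)·((-19/7) - (-2))/((-20/49) - (-5)) = -25/9.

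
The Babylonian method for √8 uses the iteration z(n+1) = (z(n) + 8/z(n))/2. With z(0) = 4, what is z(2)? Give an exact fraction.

z(1) = (4 + 8/4)/2 = 3.
z(2) = (3 + 8/3)/2 = 17/6.

17/6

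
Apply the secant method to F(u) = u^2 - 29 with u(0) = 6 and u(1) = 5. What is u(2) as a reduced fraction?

59/11

F(6) = 7, F(5) = -4. u(2) = 5 - (-4)·(5 - 6)/((-4) - 7) = 59/11.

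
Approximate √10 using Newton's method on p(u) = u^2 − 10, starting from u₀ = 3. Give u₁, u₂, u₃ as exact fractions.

u₁ = 19/6, u₂ = 721/228, u₃ = 1039681/328776

p'(u) = 2u.
p(3) = −1, p'(3) = 6, so u₁ = 3 − (−1)/6 = 19/6.
p(19/6) = 1/36, p'(19/6) = 19/3, so u₂ = (19/6) − (1/36)/(19/3) = 721/228.
p(721/228) = 1/51984, p'(721/228) = 721/114, so u₃ = (721/228) − (1/51984)/(721/114) = 1039681/328776.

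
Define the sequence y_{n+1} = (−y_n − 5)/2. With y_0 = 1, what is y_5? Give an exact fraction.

y_1 = (−1 − 5)/2 = −3.
y_2 = (−(−3) − 5)/2 = −1.
y_3 = (−(−1) − 5)/2 = −2.
y_4 = (−(−2) − 5)/2 = −3/2.
y_5 = (−(−3/2) − 5)/2 = −7/4.

−7/4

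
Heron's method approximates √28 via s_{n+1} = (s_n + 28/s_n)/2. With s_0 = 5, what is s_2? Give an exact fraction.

s_1 = (5 + 28/5)/2 = 53/10.
s_2 = (53/10 + 28/(53/10))/2 = 5609/1060.

5609/1060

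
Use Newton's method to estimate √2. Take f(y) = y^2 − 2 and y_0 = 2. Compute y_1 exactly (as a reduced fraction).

3/2

f'(y) = 2y.
f(2) = 2, f'(2) = 4, so y_1 = 2 − 2/4 = 3/2.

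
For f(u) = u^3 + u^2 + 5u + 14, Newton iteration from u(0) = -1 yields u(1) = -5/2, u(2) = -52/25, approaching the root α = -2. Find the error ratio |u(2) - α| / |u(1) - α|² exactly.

u(1) - α = -5/2 - (-2) = -5/2 + 2 = -1/2, so |u(1) - α| = 1/2.
u(2) - α = -52/25 - (-2) = -52/25 + 2 = -2/25, so |u(2) - α| = 2/25.
|u(1) - α|² = 1/4.
Ratio = (2/25) / (1/4) = 8/25.

8/25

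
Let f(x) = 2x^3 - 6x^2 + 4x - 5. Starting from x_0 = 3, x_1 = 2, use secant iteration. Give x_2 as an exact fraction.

f(3) = 7, f(2) = -5. x_2 = 2 - (-5)·(2 - 3)/((-5) - 7) = 29/12.

29/12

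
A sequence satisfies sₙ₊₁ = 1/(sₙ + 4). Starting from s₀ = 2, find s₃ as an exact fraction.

25/106

s₁ = 1/(2 + 4) = 1/6.
s₂ = 1/(1/6 + 4) = 6/25.
s₃ = 1/(6/25 + 4) = 25/106.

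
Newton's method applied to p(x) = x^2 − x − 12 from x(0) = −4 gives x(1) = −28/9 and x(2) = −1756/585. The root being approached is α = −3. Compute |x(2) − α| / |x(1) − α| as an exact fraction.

x(1) − α = −28/9 − (−3) = −28/9 + 3 = −1/9, so |x(1) − α| = 1/9.
x(2) − α = −1756/585 − (−3) = −1756/585 + 3 = −1/585, so |x(2) − α| = 1/585.
Ratio = (1/585) / (1/9) = 1/65.

1/65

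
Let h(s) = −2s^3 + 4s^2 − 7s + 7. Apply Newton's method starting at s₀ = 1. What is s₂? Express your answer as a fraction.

h'(s) = −6s^2 + 8s − 7.
h(1) = 2, h'(1) = −5, so s₁ = 1 − 2/(−5) = 7/5.
h(7/5) = −56/125, h'(7/5) = −189/25, so s₂ = (7/5) − (−56/125)/(−189/25) = 181/135.

181/135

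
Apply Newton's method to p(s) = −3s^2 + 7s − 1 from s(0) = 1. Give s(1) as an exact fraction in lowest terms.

p'(s) = −6s + 7.
p(1) = 3, p'(1) = 1, so s(1) = 1 − 3/1 = −2.

−2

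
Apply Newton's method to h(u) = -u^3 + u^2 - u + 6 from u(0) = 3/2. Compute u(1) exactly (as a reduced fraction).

h'(u) = -3u^2 + 2u - 1.
h(3/2) = 27/8, h'(3/2) = -19/4, so u(1) = (3/2) - (27/8)/(-19/4) = 42/19.

42/19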